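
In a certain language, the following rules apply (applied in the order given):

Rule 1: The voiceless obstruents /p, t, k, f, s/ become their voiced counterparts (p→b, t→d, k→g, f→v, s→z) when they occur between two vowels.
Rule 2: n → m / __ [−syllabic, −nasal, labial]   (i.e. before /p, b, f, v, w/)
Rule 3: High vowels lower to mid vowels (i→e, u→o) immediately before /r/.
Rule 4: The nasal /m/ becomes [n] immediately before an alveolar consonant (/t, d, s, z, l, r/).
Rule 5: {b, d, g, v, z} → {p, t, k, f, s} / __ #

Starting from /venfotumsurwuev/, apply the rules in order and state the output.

Rule 1 (intervocalic voicing): /t/ is a voiceless obstruent between vowels /o/ and /u/, so it voices to [d]. /venfotumsurwuev/ → venfodumsurwuev.
Rule 2 (nasal place assimilation): /n/ precedes the labial consonant /f/, so it assimilates in place to [m]. /venfodumsurwuev/ → vemfodumsurwuev.
Rule 3 (pre-rhotic lowering): /u/ is a high vowel immediately before /r/, so it lowers to [o]. /vemfodumsurwuev/ → vemfodumsorwuev.
Rule 4 (nasal place assimilation): /m/ precedes the alveolar consonant /s/, so it assimilates in place to [n]. /vemfodumsorwuev/ → vemfodunsorwuev.
Rule 5 (final devoicing): /v/ is a voiced obstruent in word-final position, so it devoices to [f]. /vemfodunsorwuev/ → vemfodunsorwuef.

vemfodunsorwuef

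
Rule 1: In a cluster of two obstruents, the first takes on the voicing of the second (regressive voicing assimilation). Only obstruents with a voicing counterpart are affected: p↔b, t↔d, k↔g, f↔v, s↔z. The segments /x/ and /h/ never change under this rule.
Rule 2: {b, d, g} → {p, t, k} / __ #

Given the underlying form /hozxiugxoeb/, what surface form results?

Rule 1 (regressive voicing assimilation): /z/ precedes the voiceless obstruent /x/, so it devoices to [s] by assimilation. /g/ precedes the voiceless obstruent /x/, so it devoices to [k] by assimilation. /hozxiugxoeb/ → hosxiukxoeb.
Rule 2 (final devoicing): /b/ is a voiced stop in word-final position, so it devoices to [p]. /hosxiukxoeb/ → hosxiukxoep.

hosxiukxoep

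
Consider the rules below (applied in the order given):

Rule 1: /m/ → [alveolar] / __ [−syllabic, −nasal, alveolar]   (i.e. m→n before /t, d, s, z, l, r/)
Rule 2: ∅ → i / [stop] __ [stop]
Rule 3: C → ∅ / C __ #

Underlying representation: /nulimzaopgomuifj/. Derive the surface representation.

nulinzaopigomuif

Rule 1 (nasal place assimilation): /m/ precedes the alveolar consonant /z/, so it assimilates in place to [n]. /nulimzaopgomuifj/ → nulinzaopgomuifj.
Rule 2 (stop-cluster i-epenthesis): /p/ and /g/ form a stop–stop cluster, so [i] is inserted between them. /nulinzaopgomuifj/ → nulinzaopigomuifj.
Rule 3 (final cluster simplification): /j/ is the second consonant of a word-final cluster /fj/, so it deletes. /nulinzaopigomuifj/ → nulinzaopigomuif.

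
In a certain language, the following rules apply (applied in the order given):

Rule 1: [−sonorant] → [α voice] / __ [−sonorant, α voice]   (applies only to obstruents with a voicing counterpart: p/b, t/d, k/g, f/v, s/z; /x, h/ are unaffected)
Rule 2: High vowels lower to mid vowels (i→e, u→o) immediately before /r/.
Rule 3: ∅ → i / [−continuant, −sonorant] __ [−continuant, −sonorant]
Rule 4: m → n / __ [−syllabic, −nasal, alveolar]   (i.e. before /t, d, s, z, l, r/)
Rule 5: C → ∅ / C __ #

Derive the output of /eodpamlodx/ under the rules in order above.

Rule 1 (regressive voicing assimilation): /d/ precedes the voiceless obstruent /p/, so it devoices to [t] by assimilation. /d/ precedes the voiceless obstruent /x/, so it devoices to [t] by assimilation. /eodpamlodx/ → eotpamlotx.
Rule 2 (pre-rhotic lowering): no segment meets the environment; /eotpamlotx/ is unchanged.
Rule 3 (stop-cluster i-epenthesis): /t/ and /p/ form a stop–stop cluster, so [i] is inserted between them. /eotpamlotx/ → eotipamlotx.
Rule 4 (nasal place assimilation): /m/ precedes the alveolar consonant /l/, so it assimilates in place to [n]. /eotipamlotx/ → eotipanlotx.
Rule 5 (final cluster simplification): /x/ is the second consonant of a word-final cluster /tx/, so it deletes. /eotipanlotx/ → eotipanlot.

eotipanlot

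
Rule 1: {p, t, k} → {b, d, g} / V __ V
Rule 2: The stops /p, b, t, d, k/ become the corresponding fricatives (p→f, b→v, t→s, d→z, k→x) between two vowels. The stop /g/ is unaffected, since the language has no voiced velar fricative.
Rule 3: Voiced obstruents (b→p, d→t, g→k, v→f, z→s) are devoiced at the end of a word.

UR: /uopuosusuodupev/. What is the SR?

uovuosusuozuvef

Rule 1 (intervocalic voicing): /p/ is a voiceless stop between vowels /o/ and /u/, so it voices to [b]. /p/ is a voiceless stop between vowels /u/ and /e/, so it voices to [b]. /uopuosusuodupev/ → uobuosusuodubev.
Rule 2 (intervocalic spirantization): /b/ is a stop between vowels /o/ and /u/, so it spirantizes to the fricative [v]. /d/ is a stop between vowels /o/ and /u/, so it spirantizes to the fricative [z]. /b/ is a stop between vowels /u/ and /e/, so it spirantizes to the fricative [v]. /uobuosusuodubev/ → uovuosusuozuvev.
Rule 3 (final devoicing): /v/ is a voiced obstruent in word-final position, so it devoices to [f]. /uovuosusuozuvev/ → uovuosusuozuvef.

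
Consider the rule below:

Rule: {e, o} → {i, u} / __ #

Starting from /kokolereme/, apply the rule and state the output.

kokoleremi

/e/ is a mid vowel in word-final position, so it raises to [i].
The other instances of /o/, /e/ do not occur in the required environment and remain unchanged.
Surface form: [kokoleremi].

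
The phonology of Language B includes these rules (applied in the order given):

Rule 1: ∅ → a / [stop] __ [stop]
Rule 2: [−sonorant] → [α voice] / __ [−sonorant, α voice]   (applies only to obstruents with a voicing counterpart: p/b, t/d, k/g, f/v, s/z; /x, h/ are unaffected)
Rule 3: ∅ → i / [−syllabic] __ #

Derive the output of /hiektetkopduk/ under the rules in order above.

Rule 1 (stop-cluster a-epenthesis): /k/ and /t/ form a stop–stop cluster, so [a] is inserted between them. /t/ and /k/ form a stop–stop cluster, so [a] is inserted between them. /p/ and /d/ form a stop–stop cluster, so [a] is inserted between them. /hiektetkopduk/ → hiekatetakopaduk.
Rule 2 (regressive voicing assimilation): no segment meets the environment; /hiekatetakopaduk/ is unchanged.
Rule 3 (final i-epenthesis): the form ends in the consonant /k/, so [i] is inserted word-finally. /hiekatetakopaduk/ → hiekatetakopaduki.

hiekatetakopaduki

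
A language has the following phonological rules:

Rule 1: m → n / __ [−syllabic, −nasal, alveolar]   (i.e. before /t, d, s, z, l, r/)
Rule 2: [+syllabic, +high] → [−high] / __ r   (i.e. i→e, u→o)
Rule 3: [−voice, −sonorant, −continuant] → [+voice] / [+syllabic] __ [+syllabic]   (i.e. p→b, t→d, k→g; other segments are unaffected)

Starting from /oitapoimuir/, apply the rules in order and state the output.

Rule 1 (nasal place assimilation): no segment meets the environment; /oitapoimuir/ is unchanged.
Rule 2 (pre-rhotic lowering): /i/ is a high vowel immediately before /r/, so it lowers to [e]. /oitapoimuir/ → oitapoimuer.
Rule 3 (intervocalic voicing): /t/ is a voiceless stop between vowels /i/ and /a/, so it voices to [d]. /p/ is a voiceless stop between vowels /a/ and /o/, so it voices to [b]. /oitapoimuer/ → oidaboimuer.

oidaboimuer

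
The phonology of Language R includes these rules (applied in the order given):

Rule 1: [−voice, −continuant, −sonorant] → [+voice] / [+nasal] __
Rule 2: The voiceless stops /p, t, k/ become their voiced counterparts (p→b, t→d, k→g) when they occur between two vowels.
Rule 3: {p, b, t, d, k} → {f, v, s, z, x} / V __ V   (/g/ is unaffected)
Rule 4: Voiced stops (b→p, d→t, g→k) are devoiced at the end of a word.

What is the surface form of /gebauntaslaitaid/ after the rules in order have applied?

Rule 1 (post-nasal voicing): /t/ is a voiceless stop immediately after the nasal /n/, so it voices to [d]. /gebauntaslaitaid/ → gebaundaslaitaid.
Rule 2 (intervocalic voicing): /t/ is a voiceless stop between vowels /i/ and /a/, so it voices to [d]. /gebaundaslaitaid/ → gebaundaslaidaid.
Rule 3 (intervocalic spirantization): /b/ is a stop between vowels /e/ and /a/, so it spirantizes to the fricative [v]. /d/ is a stop between vowels /i/ and /a/, so it spirantizes to the fricative [z]. /gebaundaslaidaid/ → gevaundaslaizaid.
Rule 4 (final devoicing): /d/ is a voiced stop in word-final position, so it devoices to [t]. /gevaundaslaizaid/ → gevaundaslaizait.

gevaundaslaizait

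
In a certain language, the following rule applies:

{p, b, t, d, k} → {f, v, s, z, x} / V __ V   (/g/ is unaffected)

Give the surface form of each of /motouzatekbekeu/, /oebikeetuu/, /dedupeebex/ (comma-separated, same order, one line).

/motouzatekbekeu/: /t/ is a stop between vowels /o/ and /o/, so it spirantizes to the fricative [s]. /t/ is a stop between vowels /a/ and /e/, so it spirantizes to the fricative [s]. /k/ is a stop between vowels /e/ and /e/, so it spirantizes to the fricative [x]. → [mosouzasekbexeu].
/oebikeetuu/: /b/ is a stop between vowels /e/ and /i/, so it spirantizes to the fricative [v]. /k/ is a stop between vowels /i/ and /e/, so it spirantizes to the fricative [x]. /t/ is a stop between vowels /e/ and /u/, so it spirantizes to the fricative [s]. → [oevixeesuu].
/dedupeebex/: /d/ is a stop between vowels /e/ and /u/, so it spirantizes to the fricative [z]. /p/ is a stop between vowels /u/ and /e/, so it spirantizes to the fricative [f]. /b/ is a stop between vowels /e/ and /e/, so it spirantizes to the fricative [v]. → [dezufeevex].

mosouzasekbexeu, oevixeesuu, dezufeevex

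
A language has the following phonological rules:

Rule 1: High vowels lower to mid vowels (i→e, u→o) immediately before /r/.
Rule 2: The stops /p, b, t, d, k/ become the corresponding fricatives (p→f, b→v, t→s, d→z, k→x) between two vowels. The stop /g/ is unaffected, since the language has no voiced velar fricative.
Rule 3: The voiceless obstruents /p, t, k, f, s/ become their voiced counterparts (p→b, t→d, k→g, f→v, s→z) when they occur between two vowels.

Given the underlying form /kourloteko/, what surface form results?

Rule 1 (pre-rhotic lowering): /u/ is a high vowel immediately before /r/, so it lowers to [o]. /kourloteko/ → koorloteko.
Rule 2 (intervocalic spirantization): /t/ is a stop between vowels /o/ and /e/, so it spirantizes to the fricative [s]. /k/ is a stop between vowels /e/ and /o/, so it spirantizes to the fricative [x]. /koorloteko/ → koorlosexo.
Rule 3 (intervocalic voicing): /s/ is a voiceless obstruent between vowels /o/ and /e/, so it voices to [z]. /koorlosexo/ → koorlozexo.

koorlozexo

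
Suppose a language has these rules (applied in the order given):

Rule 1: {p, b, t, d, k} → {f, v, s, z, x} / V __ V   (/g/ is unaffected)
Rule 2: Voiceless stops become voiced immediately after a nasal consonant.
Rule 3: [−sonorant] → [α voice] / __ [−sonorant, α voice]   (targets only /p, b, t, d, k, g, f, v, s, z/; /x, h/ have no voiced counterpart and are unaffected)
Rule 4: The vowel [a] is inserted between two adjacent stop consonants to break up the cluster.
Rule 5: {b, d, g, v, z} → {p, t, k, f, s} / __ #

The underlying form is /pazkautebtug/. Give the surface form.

paskausepatuk

Rule 1 (intervocalic spirantization): /t/ is a stop between vowels /u/ and /e/, so it spirantizes to the fricative [s]. /pazkautebtug/ → pazkausebtug.
Rule 2 (post-nasal voicing): no segment meets the environment; /pazkausebtug/ is unchanged.
Rule 3 (regressive voicing assimilation): /z/ precedes the voiceless obstruent /k/, so it devoices to [s] by assimilation. /b/ precedes the voiceless obstruent /t/, so it devoices to [p] by assimilation. /pazkausebtug/ → paskauseptug.
Rule 4 (stop-cluster a-epenthesis): /p/ and /t/ form a stop–stop cluster, so [a] is inserted between them. /paskauseptug/ → paskausepatug.
Rule 5 (final devoicing): /g/ is a voiced obstruent in word-final position, so it devoices to [k]. /paskausepatug/ → paskausepatuk.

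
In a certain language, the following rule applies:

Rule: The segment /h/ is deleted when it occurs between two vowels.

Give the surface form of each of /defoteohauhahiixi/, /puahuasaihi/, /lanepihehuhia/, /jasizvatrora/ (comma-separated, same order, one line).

/defoteohauhahiixi/: /h/ occurs between vowels /o/ and /a/, so it deletes. /h/ occurs between vowels /u/ and /a/, so it deletes. /h/ occurs between vowels /a/ and /i/, so it deletes. → [defoteoauaiixi].
/puahuasaihi/: /h/ occurs between vowels /a/ and /u/, so it deletes. /h/ occurs between vowels /i/ and /i/, so it deletes. → [puauasaii].
/lanepihehuhia/: /h/ occurs between vowels /i/ and /e/, so it deletes. /h/ occurs between vowels /e/ and /u/, so it deletes. /h/ occurs between vowels /u/ and /i/, so it deletes. → [lanepieuia].
/jasizvatrora/: the rule's environment is not met; surfaces unchanged as [jasizvatrora].

defoteoauaiixi, puauasaii, lanepieuia, jasizvatrora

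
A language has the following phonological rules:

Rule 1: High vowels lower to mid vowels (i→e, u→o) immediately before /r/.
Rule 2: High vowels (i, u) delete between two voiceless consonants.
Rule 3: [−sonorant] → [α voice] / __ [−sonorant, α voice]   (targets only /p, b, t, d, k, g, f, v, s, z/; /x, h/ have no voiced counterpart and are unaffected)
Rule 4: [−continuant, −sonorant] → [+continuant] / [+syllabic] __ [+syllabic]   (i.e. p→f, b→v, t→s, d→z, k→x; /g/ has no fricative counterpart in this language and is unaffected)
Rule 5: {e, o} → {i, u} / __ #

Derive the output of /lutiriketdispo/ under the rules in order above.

luserixeddispu

Rule 1 (pre-rhotic lowering): /i/ is a high vowel immediately before /r/, so it lowers to [e]. /lutiriketdispo/ → luteriketdispo.
Rule 2 (high vowel syncope): no segment meets the environment; /luteriketdispo/ is unchanged.
Rule 3 (regressive voicing assimilation): /t/ precedes the voiced obstruent /d/, so it voices to [d] by assimilation. /luteriketdispo/ → luterikeddispo.
Rule 4 (intervocalic spirantization): /t/ is a stop between vowels /u/ and /e/, so it spirantizes to the fricative [s]. /k/ is a stop between vowels /i/ and /e/, so it spirantizes to the fricative [x]. /luterikeddispo/ → luserixeddispo.
Rule 5 (final vowel raising): /o/ is a mid vowel in word-final position, so it raises to [u]. /luserixeddispo/ → luserixeddispu.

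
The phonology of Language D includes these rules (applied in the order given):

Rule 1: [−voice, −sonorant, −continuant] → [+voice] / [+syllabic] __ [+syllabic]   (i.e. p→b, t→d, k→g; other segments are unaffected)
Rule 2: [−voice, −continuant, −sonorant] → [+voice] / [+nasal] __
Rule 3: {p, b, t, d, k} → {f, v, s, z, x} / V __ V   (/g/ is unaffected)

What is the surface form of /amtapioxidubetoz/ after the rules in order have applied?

Rule 1 (intervocalic voicing): /p/ is a voiceless stop between vowels /a/ and /i/, so it voices to [b]. /t/ is a voiceless stop between vowels /e/ and /o/, so it voices to [d]. /amtapioxidubetoz/ → amtabioxidubedoz.
Rule 2 (post-nasal voicing): /t/ is a voiceless stop immediately after the nasal /m/, so it voices to [d]. /amtabioxidubedoz/ → amdabioxidubedoz.
Rule 3 (intervocalic spirantization): /b/ is a stop between vowels /a/ and /i/, so it spirantizes to the fricative [v]. /d/ is a stop between vowels /i/ and /u/, so it spirantizes to the fricative [z]. /b/ is a stop between vowels /u/ and /e/, so it spirantizes to the fricative [v]. /d/ is a stop between vowels /e/ and /o/, so it spirantizes to the fricative [z]. /amdabioxidubedoz/ → amdavioxizuvezoz.

amdavioxizuvezoz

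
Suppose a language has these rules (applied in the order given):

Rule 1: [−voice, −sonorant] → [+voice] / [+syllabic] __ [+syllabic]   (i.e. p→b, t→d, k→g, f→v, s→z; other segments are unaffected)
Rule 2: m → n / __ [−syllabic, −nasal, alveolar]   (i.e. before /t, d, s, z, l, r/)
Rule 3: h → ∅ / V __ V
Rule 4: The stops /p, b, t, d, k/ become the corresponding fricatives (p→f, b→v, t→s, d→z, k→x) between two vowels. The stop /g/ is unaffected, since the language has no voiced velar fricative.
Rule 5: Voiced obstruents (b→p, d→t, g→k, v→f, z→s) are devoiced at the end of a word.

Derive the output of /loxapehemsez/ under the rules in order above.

Rule 1 (intervocalic voicing): /p/ is a voiceless obstruent between vowels /a/ and /e/, so it voices to [b]. /loxapehemsez/ → loxabehemsez.
Rule 2 (nasal place assimilation): /m/ precedes the alveolar consonant /s/, so it assimilates in place to [n]. /loxabehemsez/ → loxabehensez.
Rule 3 (intervocalic h-deletion): /h/ occurs between vowels /e/ and /e/, so it deletes. /loxabehensez/ → loxabeensez.
Rule 4 (intervocalic spirantization): /b/ is a stop between vowels /a/ and /e/, so it spirantizes to the fricative [v]. /loxabeensez/ → loxaveensez.
Rule 5 (final devoicing): /z/ is a voiced obstruent in word-final position, so it devoices to [s]. /loxaveensez/ → loxaveenses.

loxaveenses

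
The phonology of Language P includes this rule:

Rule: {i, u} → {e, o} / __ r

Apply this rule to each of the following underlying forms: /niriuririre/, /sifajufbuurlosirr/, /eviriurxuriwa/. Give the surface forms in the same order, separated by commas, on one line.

neriorerere, sifajufbuorloserr, everiorxoriwa

/niriuririre/: /i/ is a high vowel immediately before /r/, so it lowers to [e]. /u/ is a high vowel immediately before /r/, so it lowers to [o]. /i/ is a high vowel immediately before /r/, so it lowers to [e]. /i/ is a high vowel immediately before /r/, so it lowers to [e]. → [neriorerere].
/sifajufbuurlosirr/: /u/ is a high vowel immediately before /r/, so it lowers to [o]. /i/ is a high vowel immediately before /r/, so it lowers to [e]. → [sifajufbuorloserr].
/eviriurxuriwa/: /i/ is a high vowel immediately before /r/, so it lowers to [e]. /u/ is a high vowel immediately before /r/, so it lowers to [o]. /u/ is a high vowel immediately before /r/, so it lowers to [o]. → [everiorxoriwa].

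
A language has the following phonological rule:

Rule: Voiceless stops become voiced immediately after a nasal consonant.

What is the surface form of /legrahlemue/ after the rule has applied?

legrahlemue

No segment of /legrahlemue/ meets the structural description of the rule, so the form surfaces unchanged.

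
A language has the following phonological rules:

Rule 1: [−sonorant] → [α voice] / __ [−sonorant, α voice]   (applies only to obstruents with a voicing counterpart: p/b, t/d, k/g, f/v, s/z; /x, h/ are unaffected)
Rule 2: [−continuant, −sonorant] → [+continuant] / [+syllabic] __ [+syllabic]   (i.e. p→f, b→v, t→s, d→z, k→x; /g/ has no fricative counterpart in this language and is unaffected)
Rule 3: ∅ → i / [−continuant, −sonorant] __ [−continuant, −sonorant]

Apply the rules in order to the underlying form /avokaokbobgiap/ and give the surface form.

avoxaogibobigiap

Rule 1 (regressive voicing assimilation): /k/ precedes the voiced obstruent /b/, so it voices to [g] by assimilation. /avokaokbobgiap/ → avokaogbobgiap.
Rule 2 (intervocalic spirantization): /k/ is a stop between vowels /o/ and /a/, so it spirantizes to the fricative [x]. /avokaogbobgiap/ → avoxaogbobgiap.
Rule 3 (stop-cluster i-epenthesis): /g/ and /b/ form a stop–stop cluster, so [i] is inserted between them. /b/ and /g/ form a stop–stop cluster, so [i] is inserted between them. /avoxaogbobgiap/ → avoxaogibobigiap.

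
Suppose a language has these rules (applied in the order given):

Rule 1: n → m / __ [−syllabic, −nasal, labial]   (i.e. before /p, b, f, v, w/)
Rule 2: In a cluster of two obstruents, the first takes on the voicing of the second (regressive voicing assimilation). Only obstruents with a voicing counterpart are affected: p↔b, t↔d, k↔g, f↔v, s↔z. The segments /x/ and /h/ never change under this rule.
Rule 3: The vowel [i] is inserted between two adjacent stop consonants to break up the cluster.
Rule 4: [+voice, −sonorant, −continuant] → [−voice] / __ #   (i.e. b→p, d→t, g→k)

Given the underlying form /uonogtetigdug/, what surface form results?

Rule 1 (nasal place assimilation): no segment meets the environment; /uonogtetigdug/ is unchanged.
Rule 2 (regressive voicing assimilation): /g/ precedes the voiceless obstruent /t/, so it devoices to [k] by assimilation. /uonogtetigdug/ → uonoktetigdug.
Rule 3 (stop-cluster i-epenthesis): /k/ and /t/ form a stop–stop cluster, so [i] is inserted between them. /g/ and /d/ form a stop–stop cluster, so [i] is inserted between them. /uonoktetigdug/ → uonokitetigidug.
Rule 4 (final devoicing): /g/ is a voiced stop in word-final position, so it devoices to [k]. /uonokitetigidug/ → uonokitetigiduk.

uonokitetigiduk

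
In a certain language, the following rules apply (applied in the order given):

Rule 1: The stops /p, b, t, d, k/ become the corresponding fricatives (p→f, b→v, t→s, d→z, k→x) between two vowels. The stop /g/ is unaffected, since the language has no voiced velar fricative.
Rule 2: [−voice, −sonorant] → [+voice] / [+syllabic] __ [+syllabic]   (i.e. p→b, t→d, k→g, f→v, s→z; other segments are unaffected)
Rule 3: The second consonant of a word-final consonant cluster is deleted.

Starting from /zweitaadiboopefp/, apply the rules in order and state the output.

Rule 1 (intervocalic spirantization): /t/ is a stop between vowels /i/ and /a/, so it spirantizes to the fricative [s]. /d/ is a stop between vowels /a/ and /i/, so it spirantizes to the fricative [z]. /b/ is a stop between vowels /i/ and /o/, so it spirantizes to the fricative [v]. /p/ is a stop between vowels /o/ and /e/, so it spirantizes to the fricative [f]. /zweitaadiboopefp/ → zweisaazivoofefp.
Rule 2 (intervocalic voicing): /s/ is a voiceless obstruent between vowels /i/ and /a/, so it voices to [z]. /f/ is a voiceless obstruent between vowels /o/ and /e/, so it voices to [v]. /zweisaazivoofefp/ → zweizaazivoovefp.
Rule 3 (final cluster simplification): /p/ is the second consonant of a word-final cluster /fp/, so it deletes. /zweizaazivoovefp/ → zweizaazivoovef.

zweizaazivoovef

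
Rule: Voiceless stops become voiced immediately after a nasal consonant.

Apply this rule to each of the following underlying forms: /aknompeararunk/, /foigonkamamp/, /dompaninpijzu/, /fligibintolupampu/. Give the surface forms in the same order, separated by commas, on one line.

aknombeararung, foigongamamb, dombaninbijzu, fligibindolupambu

/aknompeararunk/: /p/ is a voiceless stop immediately after the nasal /m/, so it voices to [b]. /k/ is a voiceless stop immediately after the nasal /n/, so it voices to [g]. → [aknombeararung].
/foigonkamamp/: /k/ is a voiceless stop immediately after the nasal /n/, so it voices to [g]. /p/ is a voiceless stop immediately after the nasal /m/, so it voices to [b]. → [foigongamamb].
/dompaninpijzu/: /p/ is a voiceless stop immediately after the nasal /m/, so it voices to [b]. /p/ is a voiceless stop immediately after the nasal /n/, so it voices to [b]. → [dombaninbijzu].
/fligibintolupampu/: /t/ is a voiceless stop immediately after the nasal /n/, so it voices to [d]. /p/ is a voiceless stop immediately after the nasal /m/, so it voices to [b]. → [fligibindolupambu].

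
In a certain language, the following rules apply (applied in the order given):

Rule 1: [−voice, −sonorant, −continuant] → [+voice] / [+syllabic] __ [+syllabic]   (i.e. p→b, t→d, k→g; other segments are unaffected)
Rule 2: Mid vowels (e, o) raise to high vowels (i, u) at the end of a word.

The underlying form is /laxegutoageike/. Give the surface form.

Rule 1 (intervocalic voicing): /t/ is a voiceless stop between vowels /u/ and /o/, so it voices to [d]. /k/ is a voiceless stop between vowels /i/ and /e/, so it voices to [g]. /laxegutoageike/ → laxegudoageige.
Rule 2 (final vowel raising): /e/ is a mid vowel in word-final position, so it raises to [i]. /laxegudoageige/ → laxegudoageigi.

laxegudoageigi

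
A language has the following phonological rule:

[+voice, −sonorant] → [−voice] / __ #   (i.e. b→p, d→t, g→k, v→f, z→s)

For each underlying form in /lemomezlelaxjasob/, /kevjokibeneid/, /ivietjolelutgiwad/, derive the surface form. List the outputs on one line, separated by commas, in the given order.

lemomezlelaxjasop, kevjokibeneit, ivietjolelutgiwat

/lemomezlelaxjasob/: /b/ is a voiced obstruent in word-final position, so it devoices to [p]. → [lemomezlelaxjasop].
/kevjokibeneid/: /d/ is a voiced obstruent in word-final position, so it devoices to [t]. → [kevjokibeneit].
/ivietjolelutgiwad/: /d/ is a voiced obstruent in word-final position, so it devoices to [t]. → [ivietjolelutgiwat].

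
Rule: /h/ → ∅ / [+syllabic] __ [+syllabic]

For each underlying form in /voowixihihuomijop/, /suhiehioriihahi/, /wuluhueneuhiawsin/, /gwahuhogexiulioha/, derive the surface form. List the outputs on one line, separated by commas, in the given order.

/voowixihihuomijop/: /h/ occurs between vowels /i/ and /i/, so it deletes. /h/ occurs between vowels /i/ and /u/, so it deletes. → [voowixiiuomijop].
/suhiehioriihahi/: /h/ occurs between vowels /u/ and /i/, so it deletes. /h/ occurs between vowels /e/ and /i/, so it deletes. /h/ occurs between vowels /i/ and /a/, so it deletes. /h/ occurs between vowels /a/ and /i/, so it deletes. → [suieioriiai].
/wuluhueneuhiawsin/: /h/ occurs between vowels /u/ and /u/, so it deletes. /h/ occurs between vowels /u/ and /i/, so it deletes. → [wuluueneuiawsin].
/gwahuhogexiulioha/: /h/ occurs between vowels /a/ and /u/, so it deletes. /h/ occurs between vowels /u/ and /o/, so it deletes. /h/ occurs between vowels /o/ and /a/, so it deletes. → [gwauogexiulioa].

voowixiiuomijop, suieioriiai, wuluueneuiawsin, gwauogexiulioa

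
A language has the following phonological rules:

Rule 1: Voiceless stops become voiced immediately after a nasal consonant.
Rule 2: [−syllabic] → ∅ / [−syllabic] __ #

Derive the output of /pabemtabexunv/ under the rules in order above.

Rule 1 (post-nasal voicing): /t/ is a voiceless stop immediately after the nasal /m/, so it voices to [d]. /pabemtabexunv/ → pabemdabexunv.
Rule 2 (final cluster simplification): /v/ is the second consonant of a word-final cluster /nv/, so it deletes. /pabemdabexunv/ → pabemdabexun.

pabemdabexun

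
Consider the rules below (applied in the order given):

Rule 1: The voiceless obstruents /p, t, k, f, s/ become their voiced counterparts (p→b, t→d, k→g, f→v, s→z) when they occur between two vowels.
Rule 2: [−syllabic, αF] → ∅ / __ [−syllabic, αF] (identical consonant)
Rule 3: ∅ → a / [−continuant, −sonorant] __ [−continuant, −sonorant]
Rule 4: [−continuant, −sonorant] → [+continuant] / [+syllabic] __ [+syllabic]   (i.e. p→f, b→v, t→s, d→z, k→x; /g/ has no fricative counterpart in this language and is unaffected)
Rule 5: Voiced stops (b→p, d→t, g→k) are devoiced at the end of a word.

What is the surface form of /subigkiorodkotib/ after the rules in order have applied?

Rule 1 (intervocalic voicing): /t/ is a voiceless obstruent between vowels /o/ and /i/, so it voices to [d]. /subigkiorodkotib/ → subigkiorodkodib.
Rule 2 (degemination): no segment meets the environment; /subigkiorodkodib/ is unchanged.
Rule 3 (stop-cluster a-epenthesis): /g/ and /k/ form a stop–stop cluster, so [a] is inserted between them. /d/ and /k/ form a stop–stop cluster, so [a] is inserted between them. /subigkiorodkodib/ → subigakiorodakodib.
Rule 4 (intervocalic spirantization): /b/ is a stop between vowels /u/ and /i/, so it spirantizes to the fricative [v]. /k/ is a stop between vowels /a/ and /i/, so it spirantizes to the fricative [x]. /d/ is a stop between vowels /o/ and /a/, so it spirantizes to the fricative [z]. /k/ is a stop between vowels /a/ and /o/, so it spirantizes to the fricative [x]. /d/ is a stop between vowels /o/ and /i/, so it spirantizes to the fricative [z]. /subigakiorodakodib/ → suvigaxiorozaxozib.
Rule 5 (final devoicing): /b/ is a voiced stop in word-final position, so it devoices to [p]. /suvigaxiorozaxozib/ → suvigaxiorozaxozip.

suvigaxiorozaxozip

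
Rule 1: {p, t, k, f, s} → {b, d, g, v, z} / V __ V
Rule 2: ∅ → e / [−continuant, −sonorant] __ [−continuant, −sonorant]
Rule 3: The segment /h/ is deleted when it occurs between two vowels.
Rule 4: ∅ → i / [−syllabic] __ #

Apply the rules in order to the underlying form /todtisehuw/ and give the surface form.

Rule 1 (intervocalic voicing): /s/ is a voiceless obstruent between vowels /i/ and /e/, so it voices to [z]. /todtisehuw/ → todtizehuw.
Rule 2 (stop-cluster e-epenthesis): /d/ and /t/ form a stop–stop cluster, so [e] is inserted between them. /todtizehuw/ → todetizehuw.
Rule 3 (intervocalic h-deletion): /h/ occurs between vowels /e/ and /u/, so it deletes. /todetizehuw/ → todetizeuw.
Rule 4 (final i-epenthesis): the form ends in the consonant /w/, so [i] is inserted word-finally. /todetizeuw/ → todetizeuwi.

todetizeuwi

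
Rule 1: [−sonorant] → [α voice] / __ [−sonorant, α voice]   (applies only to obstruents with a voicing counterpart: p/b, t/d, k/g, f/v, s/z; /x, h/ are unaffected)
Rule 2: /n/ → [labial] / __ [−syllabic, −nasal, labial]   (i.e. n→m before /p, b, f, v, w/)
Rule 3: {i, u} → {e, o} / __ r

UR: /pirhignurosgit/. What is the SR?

Rule 1 (regressive voicing assimilation): /s/ precedes the voiced obstruent /g/, so it voices to [z] by assimilation. /pirhignurosgit/ → pirhignurozgit.
Rule 2 (nasal place assimilation): no segment meets the environment; /pirhignurozgit/ is unchanged.
Rule 3 (pre-rhotic lowering): /i/ is a high vowel immediately before /r/, so it lowers to [e]. /u/ is a high vowel immediately before /r/, so it lowers to [o]. /pirhignurozgit/ → perhignorozgit.

perhignorozgit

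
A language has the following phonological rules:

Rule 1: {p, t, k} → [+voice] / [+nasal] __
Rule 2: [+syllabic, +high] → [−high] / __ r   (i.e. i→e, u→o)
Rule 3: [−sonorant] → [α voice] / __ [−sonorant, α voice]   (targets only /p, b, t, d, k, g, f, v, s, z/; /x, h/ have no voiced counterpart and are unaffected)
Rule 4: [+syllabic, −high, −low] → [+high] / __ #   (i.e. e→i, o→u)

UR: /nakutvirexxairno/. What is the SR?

nakudverexxaernu

Rule 1 (post-nasal voicing): no segment meets the environment; /nakutvirexxairno/ is unchanged.
Rule 2 (pre-rhotic lowering): /i/ is a high vowel immediately before /r/, so it lowers to [e]. /i/ is a high vowel immediately before /r/, so it lowers to [e]. /nakutvirexxairno/ → nakutverexxaerno.
Rule 3 (regressive voicing assimilation): /t/ precedes the voiced obstruent /v/, so it voices to [d] by assimilation. /nakutverexxaerno/ → nakudverexxaerno.
Rule 4 (final vowel raising): /o/ is a mid vowel in word-final position, so it raises to [u]. /nakudverexxaerno/ → nakudverexxaernu.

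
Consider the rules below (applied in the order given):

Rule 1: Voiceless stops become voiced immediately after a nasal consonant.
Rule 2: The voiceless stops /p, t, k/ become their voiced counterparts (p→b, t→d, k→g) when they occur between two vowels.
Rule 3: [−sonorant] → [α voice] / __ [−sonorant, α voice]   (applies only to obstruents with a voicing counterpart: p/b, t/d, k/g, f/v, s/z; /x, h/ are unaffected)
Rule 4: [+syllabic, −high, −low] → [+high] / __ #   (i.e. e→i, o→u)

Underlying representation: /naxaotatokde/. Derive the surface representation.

Rule 1 (post-nasal voicing): no segment meets the environment; /naxaotatokde/ is unchanged.
Rule 2 (intervocalic voicing): /t/ is a voiceless stop between vowels /o/ and /a/, so it voices to [d]. /t/ is a voiceless stop between vowels /a/ and /o/, so it voices to [d]. /naxaotatokde/ → naxaodadokde.
Rule 3 (regressive voicing assimilation): /k/ precedes the voiced obstruent /d/, so it voices to [g] by assimilation. /naxaodadokde/ → naxaodadogde.
Rule 4 (final vowel raising): /e/ is a mid vowel in word-final position, so it raises to [i]. /naxaodadogde/ → naxaodadogdi.

naxaodadogdi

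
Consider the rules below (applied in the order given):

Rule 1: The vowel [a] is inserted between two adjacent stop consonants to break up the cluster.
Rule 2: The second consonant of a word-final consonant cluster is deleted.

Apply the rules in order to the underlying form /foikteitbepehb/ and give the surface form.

foikateitabepeh

Rule 1 (stop-cluster a-epenthesis): /k/ and /t/ form a stop–stop cluster, so [a] is inserted between them. /t/ and /b/ form a stop–stop cluster, so [a] is inserted between them. /foikteitbepehb/ → foikateitabepehb.
Rule 2 (final cluster simplification): /b/ is the second consonant of a word-final cluster /hb/, so it deletes. /foikateitabepehb/ → foikateitabepeh.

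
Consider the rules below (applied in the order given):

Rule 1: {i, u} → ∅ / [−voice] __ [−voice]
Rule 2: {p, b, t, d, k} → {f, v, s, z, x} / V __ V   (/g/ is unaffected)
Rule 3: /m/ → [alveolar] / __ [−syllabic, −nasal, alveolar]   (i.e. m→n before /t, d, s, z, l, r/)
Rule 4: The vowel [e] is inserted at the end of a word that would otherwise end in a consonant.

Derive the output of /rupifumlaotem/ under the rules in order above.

Rule 1 (high vowel syncope): /i/ is a high vowel flanked by voiceless consonants /p/ and /f/, so it deletes. /rupifumlaotem/ → rupfumlaotem.
Rule 2 (intervocalic spirantization): /t/ is a stop between vowels /o/ and /e/, so it spirantizes to the fricative [s]. /rupfumlaotem/ → rupfumlaosem.
Rule 3 (nasal place assimilation): /m/ precedes the alveolar consonant /l/, so it assimilates in place to [n]. /rupfumlaosem/ → rupfunlaosem.
Rule 4 (final e-epenthesis): the form ends in the consonant /m/, so [e] is inserted word-finally. /rupfunlaosem/ → rupfunlaoseme.

rupfunlaoseme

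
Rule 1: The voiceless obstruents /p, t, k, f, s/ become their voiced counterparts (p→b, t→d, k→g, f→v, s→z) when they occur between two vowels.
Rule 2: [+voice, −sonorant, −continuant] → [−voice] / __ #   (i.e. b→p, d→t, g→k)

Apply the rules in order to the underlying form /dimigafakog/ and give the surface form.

Rule 1 (intervocalic voicing): /f/ is a voiceless obstruent between vowels /a/ and /a/, so it voices to [v]. /k/ is a voiceless obstruent between vowels /a/ and /o/, so it voices to [g]. /dimigafakog/ → dimigavagog.
Rule 2 (final devoicing): /g/ is a voiced stop in word-final position, so it devoices to [k]. /dimigavagog/ → dimigavagok.

dimigavagok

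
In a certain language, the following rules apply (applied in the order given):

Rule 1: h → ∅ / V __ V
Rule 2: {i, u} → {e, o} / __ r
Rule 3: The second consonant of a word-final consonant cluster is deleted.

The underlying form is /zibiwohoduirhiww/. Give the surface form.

Rule 1 (intervocalic h-deletion): /h/ occurs between vowels /o/ and /o/, so it deletes. /zibiwohoduirhiww/ → zibiwooduirhiww.
Rule 2 (pre-rhotic lowering): /i/ is a high vowel immediately before /r/, so it lowers to [e]. /zibiwooduirhiww/ → zibiwooduerhiww.
Rule 3 (final cluster simplification): /w/ is the second consonant of a word-final cluster /ww/, so it deletes. /zibiwooduerhiww/ → zibiwooduerhiw.

zibiwooduerhiw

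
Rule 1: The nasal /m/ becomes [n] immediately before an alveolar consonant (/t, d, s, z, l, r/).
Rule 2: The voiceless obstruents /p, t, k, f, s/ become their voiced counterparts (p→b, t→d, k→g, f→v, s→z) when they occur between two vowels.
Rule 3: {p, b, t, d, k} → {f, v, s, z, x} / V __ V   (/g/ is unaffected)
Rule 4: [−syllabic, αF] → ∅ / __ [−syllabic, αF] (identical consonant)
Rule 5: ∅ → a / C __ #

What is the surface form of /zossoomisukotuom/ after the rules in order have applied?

Rule 1 (nasal place assimilation): no segment meets the environment; /zossoomisukotuom/ is unchanged.
Rule 2 (intervocalic voicing): /s/ is a voiceless obstruent between vowels /i/ and /u/, so it voices to [z]. /k/ is a voiceless obstruent between vowels /u/ and /o/, so it voices to [g]. /t/ is a voiceless obstruent between vowels /o/ and /u/, so it voices to [d]. /zossoomisukotuom/ → zossoomizugoduom.
Rule 3 (intervocalic spirantization): /d/ is a stop between vowels /o/ and /u/, so it spirantizes to the fricative [z]. /zossoomizugoduom/ → zossoomizugozuom.
Rule 4 (degemination): /ss/ is a geminate; the first /s/ deletes. /zossoomizugozuom/ → zosoomizugozuom.
Rule 5 (final a-epenthesis): the form ends in the consonant /m/, so [a] is inserted word-finally. /zosoomizugozuom/ → zosoomizugozuoma.

zosoomizugozuoma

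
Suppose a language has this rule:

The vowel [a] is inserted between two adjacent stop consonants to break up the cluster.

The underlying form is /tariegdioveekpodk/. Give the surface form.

/g/ and /d/ form a stop–stop cluster, so [a] is inserted between them.
/k/ and /p/ form a stop–stop cluster, so [a] is inserted between them.
/d/ and /k/ form a stop–stop cluster, so [a] is inserted between them.
Surface form: [tariegadioveekapodak].

tariegadioveekapodak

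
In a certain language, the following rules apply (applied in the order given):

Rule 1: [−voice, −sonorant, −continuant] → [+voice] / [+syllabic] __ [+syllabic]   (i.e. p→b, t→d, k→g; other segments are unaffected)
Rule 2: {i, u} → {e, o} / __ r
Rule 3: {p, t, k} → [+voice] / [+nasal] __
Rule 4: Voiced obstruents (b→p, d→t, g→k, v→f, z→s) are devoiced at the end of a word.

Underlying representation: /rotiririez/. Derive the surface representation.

Rule 1 (intervocalic voicing): /t/ is a voiceless stop between vowels /o/ and /i/, so it voices to [d]. /rotiririez/ → rodiririez.
Rule 2 (pre-rhotic lowering): /i/ is a high vowel immediately before /r/, so it lowers to [e]. /i/ is a high vowel immediately before /r/, so it lowers to [e]. /rodiririez/ → rodereriez.
Rule 3 (post-nasal voicing): no segment meets the environment; /rodereriez/ is unchanged.
Rule 4 (final devoicing): /z/ is a voiced obstruent in word-final position, so it devoices to [s]. /rodereriez/ → rodereries.

rodereries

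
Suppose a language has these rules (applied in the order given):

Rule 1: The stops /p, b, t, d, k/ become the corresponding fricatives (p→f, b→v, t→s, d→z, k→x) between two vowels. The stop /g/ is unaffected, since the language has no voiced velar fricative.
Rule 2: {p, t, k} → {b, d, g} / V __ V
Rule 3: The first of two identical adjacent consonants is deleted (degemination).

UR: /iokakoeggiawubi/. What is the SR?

Rule 1 (intervocalic spirantization): /k/ is a stop between vowels /o/ and /a/, so it spirantizes to the fricative [x]. /k/ is a stop between vowels /a/ and /o/, so it spirantizes to the fricative [x]. /b/ is a stop between vowels /u/ and /i/, so it spirantizes to the fricative [v]. /iokakoeggiawubi/ → ioxaxoeggiawuvi.
Rule 2 (intervocalic voicing): no segment meets the environment; /ioxaxoeggiawuvi/ is unchanged.
Rule 3 (degemination): /gg/ is a geminate; the first /g/ deletes. /ioxaxoeggiawuvi/ → ioxaxoegiawuvi.

ioxaxoegiawuvi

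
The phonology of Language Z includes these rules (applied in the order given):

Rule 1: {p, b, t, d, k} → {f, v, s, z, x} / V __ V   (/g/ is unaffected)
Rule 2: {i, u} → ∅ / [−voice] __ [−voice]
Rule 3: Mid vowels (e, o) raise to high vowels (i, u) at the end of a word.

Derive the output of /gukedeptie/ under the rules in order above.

guxezeptii

Rule 1 (intervocalic spirantization): /k/ is a stop between vowels /u/ and /e/, so it spirantizes to the fricative [x]. /d/ is a stop between vowels /e/ and /e/, so it spirantizes to the fricative [z]. /gukedeptie/ → guxezeptie.
Rule 2 (high vowel syncope): no segment meets the environment; /guxezeptie/ is unchanged.
Rule 3 (final vowel raising): /e/ is a mid vowel in word-final position, so it raises to [i]. /guxezeptie/ → guxezeptii.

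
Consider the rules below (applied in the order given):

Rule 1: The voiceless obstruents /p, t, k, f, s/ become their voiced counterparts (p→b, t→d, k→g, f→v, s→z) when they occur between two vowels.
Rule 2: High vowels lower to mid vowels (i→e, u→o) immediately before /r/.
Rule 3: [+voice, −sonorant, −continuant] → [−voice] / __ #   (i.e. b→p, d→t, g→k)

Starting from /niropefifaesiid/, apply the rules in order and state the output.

nerobevivaeziit

Rule 1 (intervocalic voicing): /p/ is a voiceless obstruent between vowels /o/ and /e/, so it voices to [b]. /f/ is a voiceless obstruent between vowels /e/ and /i/, so it voices to [v]. /f/ is a voiceless obstruent between vowels /i/ and /a/, so it voices to [v]. /s/ is a voiceless obstruent between vowels /e/ and /i/, so it voices to [z]. /niropefifaesiid/ → nirobevivaeziid.
Rule 2 (pre-rhotic lowering): /i/ is a high vowel immediately before /r/, so it lowers to [e]. /nirobevivaeziid/ → nerobevivaeziid.
Rule 3 (final devoicing): /d/ is a voiced stop in word-final position, so it devoices to [t]. /nerobevivaeziid/ → nerobevivaeziit.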